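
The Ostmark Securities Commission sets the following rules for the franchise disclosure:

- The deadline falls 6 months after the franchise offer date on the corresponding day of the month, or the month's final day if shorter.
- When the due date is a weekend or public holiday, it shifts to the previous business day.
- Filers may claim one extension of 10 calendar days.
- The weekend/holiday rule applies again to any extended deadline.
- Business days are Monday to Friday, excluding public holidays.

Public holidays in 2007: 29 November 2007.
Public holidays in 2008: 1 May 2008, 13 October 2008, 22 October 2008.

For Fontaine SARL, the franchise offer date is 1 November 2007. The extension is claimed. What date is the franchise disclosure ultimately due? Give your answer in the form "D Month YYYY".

6 months after 1 November 2007, on the same day of the month, is 1 May 2008.
1 May 2008 is a listed holiday; the preceding business day is 30 April 2008 (Wednesday).
Applying the 10-calendar-day extension: 30 April 2008 + 10 days = 10 May 2008.
10 May 2008 falls on a Saturday. Rolling to the preceding business day gives 9 May 2008, a Friday.
Final deadline: 9 May 2008.

9 May 2008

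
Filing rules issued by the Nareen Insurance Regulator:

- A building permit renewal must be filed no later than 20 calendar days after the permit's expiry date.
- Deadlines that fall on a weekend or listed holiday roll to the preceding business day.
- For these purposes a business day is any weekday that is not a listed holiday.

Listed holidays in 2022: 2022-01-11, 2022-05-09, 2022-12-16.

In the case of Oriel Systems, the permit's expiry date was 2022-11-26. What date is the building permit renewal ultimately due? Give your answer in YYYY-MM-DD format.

Adding 20 calendar days to 2022-11-26 gives 2022-12-16.
Because 2022-12-16 is a listed holiday, the deadline becomes 2022-12-15 (Thursday).
Final deadline: 2022-12-15.

2022-12-15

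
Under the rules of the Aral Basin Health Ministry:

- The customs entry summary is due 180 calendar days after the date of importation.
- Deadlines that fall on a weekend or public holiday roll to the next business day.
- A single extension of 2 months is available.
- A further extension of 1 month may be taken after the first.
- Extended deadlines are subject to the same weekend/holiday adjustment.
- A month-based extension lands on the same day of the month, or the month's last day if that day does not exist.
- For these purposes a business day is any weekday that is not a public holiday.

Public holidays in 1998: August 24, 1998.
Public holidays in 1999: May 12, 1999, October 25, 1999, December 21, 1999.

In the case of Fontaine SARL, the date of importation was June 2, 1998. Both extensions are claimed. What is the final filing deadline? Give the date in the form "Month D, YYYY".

Trigger date June 2, 1998 + 180 calendar days = November 29, 1998.
November 29, 1998 is a Sunday; the next business day is November 30, 1998 (Monday).
The 2 months extension carries November 30, 1998 to January 30, 1999.
January 30, 1999 is a Saturday, so it moves to the next business day, February 1, 1999 (Monday).
Add 1 month to February 1, 1999: March 1, 1999.
March 1, 1999 falls on a Monday, which is a business day, so no adjustment is needed.
The final due date is March 1, 1999.

March 1, 1999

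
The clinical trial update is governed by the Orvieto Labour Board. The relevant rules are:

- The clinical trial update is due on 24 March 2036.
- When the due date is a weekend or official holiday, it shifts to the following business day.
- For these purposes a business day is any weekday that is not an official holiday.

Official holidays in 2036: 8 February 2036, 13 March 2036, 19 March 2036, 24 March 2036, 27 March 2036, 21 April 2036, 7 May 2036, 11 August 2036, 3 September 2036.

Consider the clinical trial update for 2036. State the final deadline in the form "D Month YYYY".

The stated deadline is 24 March 2036.
24 March 2036 is a listed holiday, so it moves to the next business day, 25 March 2036 (Tuesday).
So the filing is due 25 March 2036.

25 March 2036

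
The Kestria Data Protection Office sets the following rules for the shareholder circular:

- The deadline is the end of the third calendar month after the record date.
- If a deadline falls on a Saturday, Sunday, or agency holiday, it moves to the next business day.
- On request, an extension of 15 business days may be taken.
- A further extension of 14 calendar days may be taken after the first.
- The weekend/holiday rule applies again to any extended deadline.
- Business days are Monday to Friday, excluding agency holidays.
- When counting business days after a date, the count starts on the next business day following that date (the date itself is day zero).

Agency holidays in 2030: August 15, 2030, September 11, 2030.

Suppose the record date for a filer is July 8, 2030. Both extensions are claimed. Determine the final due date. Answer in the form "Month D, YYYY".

3 months after July 8, 2030 is October 2030; that month ends on October 31, 2030.
October 31, 2030 is a Thursday and not a listed holiday, so it stands.
Applying the 15-business-day extension: 15 business days after October 31, 2030 is November 21, 2030.
November 21, 2030 falls on a Thursday, which is a business day, so no adjustment is needed.
Add the 14 calendar-day extension to November 21, 2030: December 5, 2030.
December 5, 2030 is a Thursday and not a listed holiday, so it stands.
So the filing is due December 5, 2030.

December 5, 2030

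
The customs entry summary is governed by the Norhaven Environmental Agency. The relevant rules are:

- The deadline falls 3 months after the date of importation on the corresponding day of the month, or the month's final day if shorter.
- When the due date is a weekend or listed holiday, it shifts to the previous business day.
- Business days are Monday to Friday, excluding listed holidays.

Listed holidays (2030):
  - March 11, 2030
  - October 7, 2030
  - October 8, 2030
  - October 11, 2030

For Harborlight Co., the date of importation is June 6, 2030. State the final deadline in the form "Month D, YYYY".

September 6, 2030

3 months after June 6, 2030, on the same day of the month, is September 6, 2030.
September 6, 2030 (Friday) is already a business day.
The final due date is September 6, 2030.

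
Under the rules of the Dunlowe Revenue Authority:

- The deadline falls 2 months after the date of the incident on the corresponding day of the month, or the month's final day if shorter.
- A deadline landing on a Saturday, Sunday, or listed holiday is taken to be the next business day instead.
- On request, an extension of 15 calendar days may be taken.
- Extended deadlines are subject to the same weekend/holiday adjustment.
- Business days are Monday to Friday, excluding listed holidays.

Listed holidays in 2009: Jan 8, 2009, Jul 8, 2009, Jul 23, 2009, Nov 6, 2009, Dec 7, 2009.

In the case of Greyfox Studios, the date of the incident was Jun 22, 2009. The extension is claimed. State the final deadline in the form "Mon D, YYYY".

Sep 8, 2009

2 months from Jun 22, 2009 is Aug 22, 2009.
Because Aug 22, 2009 is a Saturday, the deadline becomes Aug 24, 2009 (Monday).
With the 15-day extension, Aug 24, 2009 becomes Sep 8, 2009.
Sep 8, 2009 (Tuesday) is already a business day.
So the filing is due Sep 8, 2009.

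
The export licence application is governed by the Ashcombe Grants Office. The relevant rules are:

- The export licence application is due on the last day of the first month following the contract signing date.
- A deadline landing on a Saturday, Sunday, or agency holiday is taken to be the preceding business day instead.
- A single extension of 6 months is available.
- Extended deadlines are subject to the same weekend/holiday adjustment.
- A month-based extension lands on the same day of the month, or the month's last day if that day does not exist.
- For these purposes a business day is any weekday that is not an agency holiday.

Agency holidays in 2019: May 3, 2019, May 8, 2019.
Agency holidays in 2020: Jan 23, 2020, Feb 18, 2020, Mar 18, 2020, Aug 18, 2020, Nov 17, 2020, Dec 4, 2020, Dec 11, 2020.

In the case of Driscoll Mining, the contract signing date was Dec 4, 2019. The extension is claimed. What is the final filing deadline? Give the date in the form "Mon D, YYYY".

Jul 31, 2020

1 month after Dec 4, 2019 falls in January 2020; the last day of that month is Jan 31, 2020.
Jan 31, 2020 (Friday) is already a business day.
The 6 months extension carries Jan 31, 2020 to Jul 31, 2020.
Since Jul 31, 2020 is a Friday and not a holiday, the date is unchanged.
Deadline: Jul 31, 2020.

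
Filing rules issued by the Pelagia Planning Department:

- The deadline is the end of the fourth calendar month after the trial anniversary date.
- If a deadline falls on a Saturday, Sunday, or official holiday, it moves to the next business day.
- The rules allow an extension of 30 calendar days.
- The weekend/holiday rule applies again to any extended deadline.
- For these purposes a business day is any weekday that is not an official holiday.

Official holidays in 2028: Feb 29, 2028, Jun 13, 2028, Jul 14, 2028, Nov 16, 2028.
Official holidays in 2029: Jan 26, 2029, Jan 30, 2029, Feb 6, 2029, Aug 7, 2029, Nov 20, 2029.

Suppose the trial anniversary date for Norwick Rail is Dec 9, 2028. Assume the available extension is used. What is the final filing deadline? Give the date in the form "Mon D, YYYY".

May 30, 2029

4 months after Dec 9, 2028 is April 2029; that month ends on Apr 30, 2029.
Since Apr 30, 2029 is a Monday and not a holiday, the date is unchanged.
Applying the 30-calendar-day extension: Apr 30, 2029 + 30 days = May 30, 2029.
May 30, 2029 falls on a Wednesday, which is a business day, so no adjustment is needed.
Final deadline: May 30, 2029.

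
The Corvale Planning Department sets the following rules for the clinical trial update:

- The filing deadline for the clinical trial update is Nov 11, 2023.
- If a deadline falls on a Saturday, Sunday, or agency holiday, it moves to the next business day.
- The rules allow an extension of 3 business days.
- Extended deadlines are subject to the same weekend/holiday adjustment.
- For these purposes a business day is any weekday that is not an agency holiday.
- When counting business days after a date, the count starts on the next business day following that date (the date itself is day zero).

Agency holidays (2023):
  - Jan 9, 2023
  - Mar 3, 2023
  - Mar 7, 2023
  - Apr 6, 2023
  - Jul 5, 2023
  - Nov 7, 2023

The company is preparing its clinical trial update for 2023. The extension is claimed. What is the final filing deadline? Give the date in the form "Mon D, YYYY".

Nov 16, 2023

Start from the fixed due date, Nov 11, 2023.
Because Nov 11, 2023 is a Saturday, the deadline becomes Nov 13, 2023 (Monday).
Counting 3 further business days from Nov 13, 2023 reaches Nov 16, 2023.
Since Nov 16, 2023 is a Thursday and not a holiday, the date is unchanged.
Final deadline: Nov 16, 2023.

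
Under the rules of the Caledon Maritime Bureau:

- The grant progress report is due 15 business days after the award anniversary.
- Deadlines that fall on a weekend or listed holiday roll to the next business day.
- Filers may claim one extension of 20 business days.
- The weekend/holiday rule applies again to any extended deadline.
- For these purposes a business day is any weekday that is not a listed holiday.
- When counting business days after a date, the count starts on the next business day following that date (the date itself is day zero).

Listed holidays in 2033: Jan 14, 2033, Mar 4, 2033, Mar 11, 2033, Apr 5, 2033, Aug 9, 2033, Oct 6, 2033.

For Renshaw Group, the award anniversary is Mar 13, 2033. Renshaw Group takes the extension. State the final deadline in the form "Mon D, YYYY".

15 business days after Mar 13, 2033, excluding weekends and holidays, is Apr 1, 2033.
Since Apr 1, 2033 is a Friday and not a holiday, the date is unchanged.
Counting 20 further business days from Apr 1, 2033 reaches May 2, 2033.
May 2, 2033 (Monday) is already a business day.
Deadline: May 2, 2033.

May 2, 2033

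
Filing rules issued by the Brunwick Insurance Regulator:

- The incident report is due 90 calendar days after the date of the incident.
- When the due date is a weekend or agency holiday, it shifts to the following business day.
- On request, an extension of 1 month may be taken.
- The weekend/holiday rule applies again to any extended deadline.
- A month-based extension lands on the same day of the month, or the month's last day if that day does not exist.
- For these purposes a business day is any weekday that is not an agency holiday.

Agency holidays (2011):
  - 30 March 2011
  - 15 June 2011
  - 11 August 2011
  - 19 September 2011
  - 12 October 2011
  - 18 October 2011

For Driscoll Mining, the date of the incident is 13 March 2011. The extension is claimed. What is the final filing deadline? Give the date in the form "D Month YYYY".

13 July 2011

Trigger date 13 March 2011 + 90 calendar days = 11 June 2011.
11 June 2011 falls on a Saturday. Rolling to the next business day gives 13 June 2011, a Monday.
Applying the 1 month extension: 1 month after 13 June 2011 is 13 July 2011.
13 July 2011 (Wednesday) is already a business day.
Final deadline: 13 July 2011.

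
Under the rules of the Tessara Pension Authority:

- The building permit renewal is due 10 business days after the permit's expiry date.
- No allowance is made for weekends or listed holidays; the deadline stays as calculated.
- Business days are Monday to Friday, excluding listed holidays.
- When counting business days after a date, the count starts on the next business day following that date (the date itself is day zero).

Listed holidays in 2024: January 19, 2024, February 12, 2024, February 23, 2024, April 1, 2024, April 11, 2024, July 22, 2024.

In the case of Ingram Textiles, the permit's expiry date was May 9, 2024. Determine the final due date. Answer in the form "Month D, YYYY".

May 23, 2024

Starting the day after May 9, 2024 and counting 10 business days lands on May 23, 2024.
May 23, 2024 falls on a Thursday. The rules make no weekend/holiday allowance, so it remains May 23, 2024.
The final due date is May 23, 2024.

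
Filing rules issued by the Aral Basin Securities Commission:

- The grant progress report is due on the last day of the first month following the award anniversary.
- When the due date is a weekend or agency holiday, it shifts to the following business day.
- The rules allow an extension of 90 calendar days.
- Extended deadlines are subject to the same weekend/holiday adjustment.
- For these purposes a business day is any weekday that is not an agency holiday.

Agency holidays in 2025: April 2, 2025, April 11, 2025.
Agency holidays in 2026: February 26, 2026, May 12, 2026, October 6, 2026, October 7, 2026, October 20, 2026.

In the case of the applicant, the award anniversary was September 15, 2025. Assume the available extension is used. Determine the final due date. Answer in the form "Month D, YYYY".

1 month after September 15, 2025 is October 2025; that month ends on October 31, 2025.
October 31, 2025 is a Friday and not a listed holiday, so it stands.
Add the 90 calendar-day extension to October 31, 2025: January 29, 2026.
Since January 29, 2026 is a Thursday and not a holiday, the date is unchanged.
The final due date is January 29, 2026.

January 29, 2026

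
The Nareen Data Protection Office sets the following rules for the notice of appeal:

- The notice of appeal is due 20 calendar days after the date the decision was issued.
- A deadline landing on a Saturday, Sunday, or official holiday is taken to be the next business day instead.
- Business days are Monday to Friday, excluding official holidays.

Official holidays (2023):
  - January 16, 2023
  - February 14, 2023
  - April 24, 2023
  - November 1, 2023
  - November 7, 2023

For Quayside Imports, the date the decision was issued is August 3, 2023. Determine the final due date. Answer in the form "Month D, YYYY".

From August 3, 2023, 20 calendar days later is August 23, 2023.
August 23, 2023 falls on a Wednesday, which is a business day, so no adjustment is needed.
The final due date is August 23, 2023.

August 23, 2023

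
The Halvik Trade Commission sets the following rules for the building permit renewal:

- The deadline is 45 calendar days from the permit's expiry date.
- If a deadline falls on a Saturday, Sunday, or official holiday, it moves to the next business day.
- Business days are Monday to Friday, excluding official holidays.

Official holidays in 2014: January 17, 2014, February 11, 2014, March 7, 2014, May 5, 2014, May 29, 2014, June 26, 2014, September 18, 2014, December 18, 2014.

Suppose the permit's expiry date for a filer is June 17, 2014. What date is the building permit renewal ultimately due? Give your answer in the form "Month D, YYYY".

August 1, 2014

45 calendar days after June 17, 2014 is August 1, 2014.
August 1, 2014 is a Friday and not a listed holiday, so it stands.
The final due date is August 1, 2014.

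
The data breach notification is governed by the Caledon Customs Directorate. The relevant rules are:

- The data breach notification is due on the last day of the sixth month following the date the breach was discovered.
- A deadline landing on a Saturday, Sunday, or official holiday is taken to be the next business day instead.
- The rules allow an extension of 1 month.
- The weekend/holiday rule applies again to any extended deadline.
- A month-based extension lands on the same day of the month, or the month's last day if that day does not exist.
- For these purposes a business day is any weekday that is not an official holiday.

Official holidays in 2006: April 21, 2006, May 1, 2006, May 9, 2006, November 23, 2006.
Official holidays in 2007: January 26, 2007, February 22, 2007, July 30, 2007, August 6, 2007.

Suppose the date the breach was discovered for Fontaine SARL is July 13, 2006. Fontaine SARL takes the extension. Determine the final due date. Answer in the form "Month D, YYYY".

6 months after July 13, 2006 falls in January 2007; the last day of that month is January 31, 2007.
Since January 31, 2007 is a Wednesday and not a holiday, the date is unchanged.
The 1 month extension carries January 31, 2007 to February 28, 2007 (day 31 does not exist in February, so the month's last day is used).
February 28, 2007 (Wednesday) is already a business day.
Deadline: February 28, 2007.

February 28, 2007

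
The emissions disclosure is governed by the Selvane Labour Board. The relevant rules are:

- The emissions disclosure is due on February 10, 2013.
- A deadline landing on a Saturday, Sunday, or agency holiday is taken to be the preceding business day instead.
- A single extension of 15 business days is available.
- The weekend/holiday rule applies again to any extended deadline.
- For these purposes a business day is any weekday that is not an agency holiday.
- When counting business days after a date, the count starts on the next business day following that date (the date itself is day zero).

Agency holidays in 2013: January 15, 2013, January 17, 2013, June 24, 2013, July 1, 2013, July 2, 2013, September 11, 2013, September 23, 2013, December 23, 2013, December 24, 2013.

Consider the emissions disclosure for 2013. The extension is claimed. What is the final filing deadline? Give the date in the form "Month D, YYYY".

The statutory due date is February 10, 2013.
Because February 10, 2013 is a Sunday, the deadline becomes February 8, 2013 (Friday).
The 15-business-day extension runs from February 8, 2013 to March 1, 2013.
March 1, 2013 is a Friday and not a listed holiday, so it stands.
Final deadline: March 1, 2013.

March 1, 2013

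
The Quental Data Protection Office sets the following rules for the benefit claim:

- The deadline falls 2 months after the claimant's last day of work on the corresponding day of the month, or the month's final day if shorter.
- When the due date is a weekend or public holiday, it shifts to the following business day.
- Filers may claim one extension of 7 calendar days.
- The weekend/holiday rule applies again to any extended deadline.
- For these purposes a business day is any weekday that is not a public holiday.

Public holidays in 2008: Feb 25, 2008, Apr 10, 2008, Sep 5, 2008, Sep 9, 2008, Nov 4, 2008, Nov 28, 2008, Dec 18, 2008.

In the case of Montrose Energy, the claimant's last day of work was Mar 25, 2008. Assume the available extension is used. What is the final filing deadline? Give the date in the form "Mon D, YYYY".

Jun 2, 2008

2 months after Mar 25, 2008, on the same day of the month, is May 25, 2008.
May 25, 2008 is a Sunday; the next business day is May 26, 2008 (Monday).
With the 7-day extension, May 26, 2008 becomes Jun 2, 2008.
Since Jun 2, 2008 is a Monday and not a holiday, the date is unchanged.
The final due date is Jun 2, 2008.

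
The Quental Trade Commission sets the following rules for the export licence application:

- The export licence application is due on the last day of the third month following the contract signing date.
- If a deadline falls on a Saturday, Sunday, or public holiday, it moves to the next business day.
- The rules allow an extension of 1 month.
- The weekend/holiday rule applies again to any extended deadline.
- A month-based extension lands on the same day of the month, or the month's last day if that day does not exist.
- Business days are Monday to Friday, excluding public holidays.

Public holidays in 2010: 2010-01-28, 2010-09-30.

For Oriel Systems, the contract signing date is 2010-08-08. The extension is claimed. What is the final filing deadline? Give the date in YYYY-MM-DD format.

The third month after 2010-08-08 is November 2010, whose last day is 2010-11-30.
2010-11-30 falls on a Tuesday, which is a business day, so no adjustment is needed.
The 1 month extension carries 2010-11-30 to 2010-12-30.
2010-12-30 (Thursday) is already a business day.
Deadline: 2010-12-30.

2010-12-30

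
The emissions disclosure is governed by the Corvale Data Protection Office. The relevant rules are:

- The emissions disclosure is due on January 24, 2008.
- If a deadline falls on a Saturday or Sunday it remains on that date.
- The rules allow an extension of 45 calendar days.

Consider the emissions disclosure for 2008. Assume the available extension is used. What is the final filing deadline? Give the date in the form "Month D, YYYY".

The stated deadline is January 24, 2008.
January 24, 2008 falls on a Thursday. The rules make no weekend/holiday allowance, so it remains January 24, 2008.
Add the 45 calendar-day extension to January 24, 2008: March 9, 2008.
No adjustment is made for weekends or holidays, so March 9, 2008 stands.
Final deadline: March 9, 2008.

March 9, 2008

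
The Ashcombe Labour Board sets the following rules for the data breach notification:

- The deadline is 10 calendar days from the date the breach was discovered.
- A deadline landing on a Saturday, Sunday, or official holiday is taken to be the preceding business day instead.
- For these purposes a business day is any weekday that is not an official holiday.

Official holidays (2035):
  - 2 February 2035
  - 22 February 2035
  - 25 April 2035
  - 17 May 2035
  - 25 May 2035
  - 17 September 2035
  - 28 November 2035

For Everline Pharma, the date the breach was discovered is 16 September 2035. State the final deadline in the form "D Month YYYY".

26 September 2035

Trigger date 16 September 2035 + 10 calendar days = 26 September 2035.
26 September 2035 (Wednesday) is already a business day.
So the filing is due 26 September 2035.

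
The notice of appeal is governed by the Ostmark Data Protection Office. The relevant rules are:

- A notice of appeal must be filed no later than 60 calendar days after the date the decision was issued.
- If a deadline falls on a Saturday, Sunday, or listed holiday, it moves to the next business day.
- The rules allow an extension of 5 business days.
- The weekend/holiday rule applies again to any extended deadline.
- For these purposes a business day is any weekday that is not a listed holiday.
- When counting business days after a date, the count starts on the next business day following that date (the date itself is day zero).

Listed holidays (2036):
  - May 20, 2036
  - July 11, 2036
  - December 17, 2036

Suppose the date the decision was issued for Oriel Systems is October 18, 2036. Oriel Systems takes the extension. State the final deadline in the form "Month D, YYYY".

Trigger date October 18, 2036 + 60 calendar days = December 17, 2036.
Because December 17, 2036 is a listed holiday, the deadline becomes December 18, 2036 (Thursday).
The 5-business-day extension runs from December 18, 2036 to December 25, 2036.
December 25, 2036 (Thursday) is already a business day.
Deadline: December 25, 2036.

December 25, 2036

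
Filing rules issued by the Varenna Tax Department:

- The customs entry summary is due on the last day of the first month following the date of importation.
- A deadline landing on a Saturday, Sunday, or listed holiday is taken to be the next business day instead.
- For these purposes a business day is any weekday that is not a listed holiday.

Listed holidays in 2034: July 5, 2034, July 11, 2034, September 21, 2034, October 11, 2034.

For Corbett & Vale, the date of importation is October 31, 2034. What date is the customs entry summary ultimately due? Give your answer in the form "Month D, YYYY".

November 30, 2034

1 month after October 31, 2034 falls in November 2034; the last day of that month is November 30, 2034.
November 30, 2034 falls on a Thursday, which is a business day, so no adjustment is needed.
Deadline: November 30, 2034.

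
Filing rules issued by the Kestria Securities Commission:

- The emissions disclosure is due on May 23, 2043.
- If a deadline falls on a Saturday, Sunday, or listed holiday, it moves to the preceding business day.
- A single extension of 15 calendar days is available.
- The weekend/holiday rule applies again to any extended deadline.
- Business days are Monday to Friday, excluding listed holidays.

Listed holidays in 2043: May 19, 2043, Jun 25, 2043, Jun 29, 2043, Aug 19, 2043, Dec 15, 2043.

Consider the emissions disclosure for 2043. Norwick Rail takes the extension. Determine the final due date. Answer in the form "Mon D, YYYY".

Start from the fixed due date, May 23, 2043.
May 23, 2043 falls on a Saturday. Rolling to the preceding business day gives May 22, 2043, a Friday.
With the 15-day extension, May 22, 2043 becomes Jun 6, 2043.
Jun 6, 2043 falls on a Saturday. Rolling to the preceding business day gives Jun 5, 2043, a Friday.
The final due date is Jun 5, 2043.

Jun 5, 2043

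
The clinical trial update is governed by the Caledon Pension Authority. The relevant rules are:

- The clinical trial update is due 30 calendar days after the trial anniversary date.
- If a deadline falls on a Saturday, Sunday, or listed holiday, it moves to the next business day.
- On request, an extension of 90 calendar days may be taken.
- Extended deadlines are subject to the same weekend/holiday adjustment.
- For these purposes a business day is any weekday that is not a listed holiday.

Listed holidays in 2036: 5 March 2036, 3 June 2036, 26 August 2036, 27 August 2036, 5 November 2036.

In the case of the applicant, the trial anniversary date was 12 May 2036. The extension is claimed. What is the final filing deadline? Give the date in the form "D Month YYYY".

Adding 30 calendar days to 12 May 2036 gives 11 June 2036.
11 June 2036 (Wednesday) is already a business day.
The 90-calendar-day extension moves the deadline from 11 June 2036 to 9 September 2036.
9 September 2036 falls on a Tuesday, which is a business day, so no adjustment is needed.
Final deadline: 9 September 2036.

9 September 2036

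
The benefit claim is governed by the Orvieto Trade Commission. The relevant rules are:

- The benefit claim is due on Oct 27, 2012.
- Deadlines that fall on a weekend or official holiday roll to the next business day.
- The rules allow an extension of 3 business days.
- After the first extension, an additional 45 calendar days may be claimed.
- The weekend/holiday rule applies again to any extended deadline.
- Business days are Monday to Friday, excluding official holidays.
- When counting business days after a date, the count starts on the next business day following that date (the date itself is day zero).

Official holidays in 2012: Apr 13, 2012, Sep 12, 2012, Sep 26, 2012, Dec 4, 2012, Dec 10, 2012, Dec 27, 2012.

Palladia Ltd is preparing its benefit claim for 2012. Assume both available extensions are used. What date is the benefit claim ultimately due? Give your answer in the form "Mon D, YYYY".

The statutory due date is Oct 27, 2012.
Oct 27, 2012 is a Saturday, so it moves to the next business day, Oct 29, 2012 (Monday).
Applying the 3-business-day extension: 3 business days after Oct 29, 2012 is Nov 1, 2012.
Nov 1, 2012 falls on a Thursday, which is a business day, so no adjustment is needed.
The 45-calendar-day extension moves the deadline from Nov 1, 2012 to Dec 16, 2012.
Dec 16, 2012 is a Sunday, so it moves to the next business day, Dec 17, 2012 (Monday).
Deadline: Dec 17, 2012.

Dec 17, 2012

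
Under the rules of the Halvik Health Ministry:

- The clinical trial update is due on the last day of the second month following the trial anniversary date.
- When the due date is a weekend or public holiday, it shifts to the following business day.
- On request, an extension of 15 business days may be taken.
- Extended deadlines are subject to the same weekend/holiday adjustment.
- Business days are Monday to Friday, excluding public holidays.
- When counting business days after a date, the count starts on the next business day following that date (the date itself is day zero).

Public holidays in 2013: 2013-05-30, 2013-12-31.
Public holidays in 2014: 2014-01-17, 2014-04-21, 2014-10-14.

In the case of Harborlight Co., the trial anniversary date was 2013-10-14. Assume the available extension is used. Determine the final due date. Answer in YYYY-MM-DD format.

2014-01-23

2 months after 2013-10-14 falls in December 2013; the last day of that month is 2013-12-31.
2013-12-31 is a listed holiday, so it moves to the next business day, 2014-01-01 (Wednesday).
Applying the 15-business-day extension: 15 business days after 2014-01-01 is 2014-01-23.
2014-01-23 is a Thursday and not a listed holiday, so it stands.
So the filing is due 2014-01-23.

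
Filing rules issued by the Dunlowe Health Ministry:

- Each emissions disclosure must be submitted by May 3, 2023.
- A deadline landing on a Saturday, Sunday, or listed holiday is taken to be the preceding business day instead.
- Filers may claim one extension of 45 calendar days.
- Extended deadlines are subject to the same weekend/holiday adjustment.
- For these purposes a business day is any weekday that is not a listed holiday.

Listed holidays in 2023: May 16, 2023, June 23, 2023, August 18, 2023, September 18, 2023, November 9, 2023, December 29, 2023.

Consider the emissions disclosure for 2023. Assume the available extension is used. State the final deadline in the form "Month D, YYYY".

June 16, 2023

The statutory due date is May 3, 2023.
May 3, 2023 (Wednesday) is already a business day.
Applying the 45-calendar-day extension: May 3, 2023 + 45 days = June 17, 2023.
June 17, 2023 is a Saturday, so it moves to the preceding business day, June 16, 2023 (Friday).
Deadline: June 16, 2023.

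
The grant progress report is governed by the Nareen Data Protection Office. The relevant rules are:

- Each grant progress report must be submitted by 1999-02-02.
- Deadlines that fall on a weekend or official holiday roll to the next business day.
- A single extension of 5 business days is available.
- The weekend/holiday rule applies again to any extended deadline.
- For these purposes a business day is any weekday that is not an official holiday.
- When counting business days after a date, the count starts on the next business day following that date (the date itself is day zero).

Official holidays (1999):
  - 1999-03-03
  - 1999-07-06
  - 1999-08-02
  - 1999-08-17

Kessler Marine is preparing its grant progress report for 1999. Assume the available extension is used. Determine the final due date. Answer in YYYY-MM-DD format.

Start from the fixed due date, 1999-02-02.
1999-02-02 (Tuesday) is already a business day.
Counting 5 further business days from 1999-02-02 reaches 1999-02-09.
Since 1999-02-09 is a Tuesday and not a holiday, the date is unchanged.
The final due date is 1999-02-09.

1999-02-09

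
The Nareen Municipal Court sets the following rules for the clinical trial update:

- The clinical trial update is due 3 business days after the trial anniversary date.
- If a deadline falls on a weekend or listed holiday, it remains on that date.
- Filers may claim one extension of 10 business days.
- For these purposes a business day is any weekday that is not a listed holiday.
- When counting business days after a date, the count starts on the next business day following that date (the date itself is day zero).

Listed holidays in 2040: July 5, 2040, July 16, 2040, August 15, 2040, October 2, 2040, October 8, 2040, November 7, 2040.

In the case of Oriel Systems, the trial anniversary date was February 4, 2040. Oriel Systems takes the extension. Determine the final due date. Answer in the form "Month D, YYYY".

Starting the day after February 4, 2040 and counting 3 business days lands on February 8, 2040.
No adjustment is made for weekends or holidays, so February 8, 2040 stands.
Counting 10 further business days from February 8, 2040 reaches February 22, 2040.
February 22, 2040 is a Wednesday; no weekend or holiday adjustment applies.
Final deadline: February 22, 2040.

February 22, 2040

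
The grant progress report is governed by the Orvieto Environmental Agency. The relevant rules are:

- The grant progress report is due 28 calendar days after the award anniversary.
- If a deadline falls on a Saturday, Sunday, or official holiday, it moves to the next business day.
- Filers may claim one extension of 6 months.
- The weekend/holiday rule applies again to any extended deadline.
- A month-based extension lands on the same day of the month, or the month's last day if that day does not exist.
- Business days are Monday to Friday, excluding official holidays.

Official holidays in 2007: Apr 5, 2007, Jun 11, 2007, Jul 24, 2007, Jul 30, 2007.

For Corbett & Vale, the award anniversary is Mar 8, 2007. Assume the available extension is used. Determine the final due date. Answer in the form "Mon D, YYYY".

Adding 28 calendar days to Mar 8, 2007 gives Apr 5, 2007.
Apr 5, 2007 falls on a listed holiday. Rolling to the next business day gives Apr 6, 2007, a Friday.
Add 6 months to Apr 6, 2007: Oct 6, 2007.
Because Oct 6, 2007 is a Saturday, the deadline becomes Oct 8, 2007 (Monday).
Deadline: Oct 8, 2007.

Oct 8, 2007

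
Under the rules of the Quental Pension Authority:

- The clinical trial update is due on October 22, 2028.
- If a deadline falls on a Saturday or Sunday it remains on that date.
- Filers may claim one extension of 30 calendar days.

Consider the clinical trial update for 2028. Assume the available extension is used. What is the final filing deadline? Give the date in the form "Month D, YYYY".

The stated deadline is October 22, 2028.
October 22, 2028 falls on a Sunday. The rules make no weekend/holiday allowance, so it remains October 22, 2028.
Add the 30 calendar-day extension to October 22, 2028: November 21, 2028.
No adjustment is made for weekends or holidays, so November 21, 2028 stands.
Final deadline: November 21, 2028.

November 21, 2028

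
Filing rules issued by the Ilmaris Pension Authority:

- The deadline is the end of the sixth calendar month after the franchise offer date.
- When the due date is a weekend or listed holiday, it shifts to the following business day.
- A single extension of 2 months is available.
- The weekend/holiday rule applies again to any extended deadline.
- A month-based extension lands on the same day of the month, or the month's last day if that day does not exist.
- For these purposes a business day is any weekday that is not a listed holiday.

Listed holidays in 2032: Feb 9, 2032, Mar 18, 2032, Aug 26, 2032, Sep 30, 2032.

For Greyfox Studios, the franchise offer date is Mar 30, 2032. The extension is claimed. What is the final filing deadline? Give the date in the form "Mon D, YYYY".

Dec 1, 2032

6 months after Mar 30, 2032 is September 2032; that month ends on Sep 30, 2032.
Sep 30, 2032 is a listed holiday, so it moves to the next business day, Oct 1, 2032 (Friday).
Add 2 months to Oct 1, 2032: Dec 1, 2032.
Dec 1, 2032 falls on a Wednesday, which is a business day, so no adjustment is needed.
The final due date is Dec 1, 2032.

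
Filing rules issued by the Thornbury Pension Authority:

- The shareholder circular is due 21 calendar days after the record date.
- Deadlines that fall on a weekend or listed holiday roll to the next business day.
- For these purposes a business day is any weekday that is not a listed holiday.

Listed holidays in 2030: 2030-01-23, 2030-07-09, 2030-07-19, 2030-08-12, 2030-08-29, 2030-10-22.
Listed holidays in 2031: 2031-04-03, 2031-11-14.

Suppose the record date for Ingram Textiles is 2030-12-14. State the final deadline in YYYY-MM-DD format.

21 calendar days after 2030-12-14 is 2031-01-04.
2031-01-04 falls on a Saturday. Rolling to the next business day gives 2031-01-06, a Monday.
Final deadline: 2031-01-06.

2031-01-06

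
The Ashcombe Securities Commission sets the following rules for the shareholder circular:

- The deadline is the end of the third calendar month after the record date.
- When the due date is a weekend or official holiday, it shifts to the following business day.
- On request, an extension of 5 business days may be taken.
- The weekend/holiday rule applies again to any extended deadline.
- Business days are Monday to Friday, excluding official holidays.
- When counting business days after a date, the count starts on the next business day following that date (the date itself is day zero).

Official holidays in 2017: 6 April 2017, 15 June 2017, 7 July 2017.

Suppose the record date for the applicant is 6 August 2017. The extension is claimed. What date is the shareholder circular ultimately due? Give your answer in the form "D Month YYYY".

7 December 2017

3 months after 6 August 2017 is November 2017; that month ends on 30 November 2017.
Since 30 November 2017 is a Thursday and not a holiday, the date is unchanged.
The 5-business-day extension runs from 30 November 2017 to 7 December 2017.
7 December 2017 is a Thursday and not a listed holiday, so it stands.
Final deadline: 7 December 2017.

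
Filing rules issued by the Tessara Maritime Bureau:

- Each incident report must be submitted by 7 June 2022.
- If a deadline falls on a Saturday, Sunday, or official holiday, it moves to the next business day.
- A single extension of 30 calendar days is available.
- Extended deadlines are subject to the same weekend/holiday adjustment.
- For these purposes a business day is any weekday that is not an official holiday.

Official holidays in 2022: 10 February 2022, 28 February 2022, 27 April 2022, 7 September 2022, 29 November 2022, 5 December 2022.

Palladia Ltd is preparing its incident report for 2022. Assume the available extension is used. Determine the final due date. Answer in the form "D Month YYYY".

7 July 2022

Start from the fixed due date, 7 June 2022.
7 June 2022 falls on a Tuesday, which is a business day, so no adjustment is needed.
The 30-calendar-day extension moves the deadline from 7 June 2022 to 7 July 2022.
Since 7 July 2022 is a Thursday and not a holiday, the date is unchanged.
Deadline: 7 July 2022.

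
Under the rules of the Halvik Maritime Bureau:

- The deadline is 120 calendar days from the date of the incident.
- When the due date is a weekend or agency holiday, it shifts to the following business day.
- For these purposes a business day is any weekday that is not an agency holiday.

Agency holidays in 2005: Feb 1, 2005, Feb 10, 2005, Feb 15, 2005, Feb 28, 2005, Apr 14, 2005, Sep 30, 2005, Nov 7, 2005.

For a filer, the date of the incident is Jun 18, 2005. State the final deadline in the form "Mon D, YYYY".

120 calendar days after Jun 18, 2005 is Oct 16, 2005.
Oct 16, 2005 falls on a Sunday. Rolling to the next business day gives Oct 17, 2005, a Monday.
Deadline: Oct 17, 2005.

Oct 17, 2005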